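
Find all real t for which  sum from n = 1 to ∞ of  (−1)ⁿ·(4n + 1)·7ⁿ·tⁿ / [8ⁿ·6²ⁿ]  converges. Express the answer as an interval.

Ratio test: |a_{n+1}/a_n| = [(4(n+1) + 1)/(4n + 1)] · 7/(8·36) → 7/288 as n → ∞.
Thus R = 1/(7/288) = 288/7.
Endpoint t = 288/7: the terms do not tend to 0, so the series diverges.
Check t = -288/7: the terms do not tend to 0, so the series diverges.

(-288/7, 288/7)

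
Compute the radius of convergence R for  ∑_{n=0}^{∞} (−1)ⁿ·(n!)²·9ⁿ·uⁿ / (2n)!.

The ratio of consecutive coefficients is (n+1)²/[(2n+1)·(2n+2)] · 9 → 9/4.
The series converges when 9/4 · |u| < 1, giving R = 4/9.

R = 4/9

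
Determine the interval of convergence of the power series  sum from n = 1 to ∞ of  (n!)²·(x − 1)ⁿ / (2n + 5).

Apply the ratio test: |a_{n+1}| / |a_n| = (n+1)² · (2n + 5)/(2(n+1) + 5), which tends to ∞ as n → ∞.
Since the ratio → ∞, the series diverges for every x ≠ 1, and R = 0.

{1}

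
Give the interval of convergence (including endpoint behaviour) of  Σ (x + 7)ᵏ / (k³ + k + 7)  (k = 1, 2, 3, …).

By the ratio test, |a_{k+1}/a_k| = (k³ + k + 7)/((k+1)³ + (k+1) + 7) → 1.
So the series converges when |x + 7| < 1 and diverges when |x + 7| > 1; R = 1.
At x = -6: the series is dominated by a constant times Σ 1/k³, which converges (p = 3 > 1).
Endpoint x = -8: the series is dominated by a constant times Σ 1/k³, which converges (p = 3 > 1).

[-8, -6]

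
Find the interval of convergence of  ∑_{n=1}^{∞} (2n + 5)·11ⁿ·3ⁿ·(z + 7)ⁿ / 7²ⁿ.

The ratio of consecutive coefficients is [(2(n+1) + 5)/(2n + 5)] · 11·3/49 → 33/49.
Thus R = 1/(33/49) = 49/33.
When z = -182/33, the n-th term does not approach 0; divergence by the term test.
At z = -280/33: the terms do not tend to 0, so the series diverges.

(-280/33, -182/33)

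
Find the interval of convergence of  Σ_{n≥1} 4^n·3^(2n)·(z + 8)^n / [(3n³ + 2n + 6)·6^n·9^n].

Apply the ratio test: |a_{n+1}| / |a_n| = [(3n³ + 2n + 6)/(3(n+1)³ + 2(n+1) + 6)] · 4·9/(6·9), which tends to 2/3 as n → ∞.
Convergence for |z + 8| · 2/3 < 1, i.e. |z + 8| < 3/2. So R = 3/2.
Check z = -13/2: the series is dominated by a constant times Σ 1/n³, which converges (p = 3 > 1).
Check z = -19/2: absolute convergence follows by limit comparison with Σ 1/n³.

[-19/2, -13/2]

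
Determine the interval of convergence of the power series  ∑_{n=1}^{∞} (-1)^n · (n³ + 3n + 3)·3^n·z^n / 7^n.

(-7/3, 7/3)

Ratio test: |a_{n+1}/a_n| = [((n+1)³ + 3(n+1) + 3)/(n³ + 3n + 3)] · 3/7 → 3/7 as n → ∞.
Thus R = 1/(3/7) = 7/3.
Check z = 7/3: the n-th term does not approach 0; divergence by the term test.
When z = -7/3, the terms do not tend to 0, so the series diverges.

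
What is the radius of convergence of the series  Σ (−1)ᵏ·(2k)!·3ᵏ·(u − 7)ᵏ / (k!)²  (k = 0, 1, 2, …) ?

The ratio of consecutive coefficients is (2k+1)·(2k+2)/(k+1)² · 3 → 12.
Convergence for |u − 7| · 12 < 1, i.e. |u − 7| < 1/12. So R = 1/12.

R = 1/12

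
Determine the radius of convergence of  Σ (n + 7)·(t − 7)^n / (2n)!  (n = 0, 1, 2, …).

R = ∞

Ratio test: |a_{n+1}/a_n| = ((n+1) + 7)/(n + 7) · 1/[(2n+1)·(2n+2)] → 0 as n → ∞.
The ratio tends to 0 regardless of t, hence R = ∞.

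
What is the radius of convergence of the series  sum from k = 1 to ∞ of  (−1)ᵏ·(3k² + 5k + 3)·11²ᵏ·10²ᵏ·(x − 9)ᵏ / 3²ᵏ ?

Ratio test: |a_{k+1}/a_k| = [(3(k+1)² + 5(k+1) + 3)/(3k² + 5k + 3)] · 121·100/9 → 12100/9 as k → ∞.
Thus R = 1/(12100/9) = 9/12100.

R = 9/12100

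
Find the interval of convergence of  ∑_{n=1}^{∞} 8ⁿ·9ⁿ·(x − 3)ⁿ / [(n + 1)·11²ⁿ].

By the ratio test, |a_{n+1}/a_n| = [(n + 1)/((n+1) + 1)] · 8·9/121 → 72/121.
Thus R = 1/(72/121) = 121/72.
Check x = 337/72: comparison with the harmonic series Σ 1/n shows the series diverges.
Endpoint x = 95/72: the terms alternate in sign and decrease monotonically to 0 in absolute value (size ~ c/n), so the alternating series test gives convergence.

[95/72, 337/72)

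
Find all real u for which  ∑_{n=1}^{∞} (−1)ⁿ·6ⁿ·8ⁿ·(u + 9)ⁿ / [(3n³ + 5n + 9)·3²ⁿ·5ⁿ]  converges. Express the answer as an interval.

[-159/16, -129/16]

The ratio of consecutive coefficients is [(3n³ + 5n + 9)/(3(n+1)³ + 5(n+1) + 9)] · 6·8/(9·5) → 16/15.
Thus R = 1/(16/15) = 15/16.
Check u = -129/16: absolute convergence follows by limit comparison with Σ 1/n³.
Endpoint u = -159/16: the series is dominated by a constant times Σ 1/n³, which converges (p = 3 > 1).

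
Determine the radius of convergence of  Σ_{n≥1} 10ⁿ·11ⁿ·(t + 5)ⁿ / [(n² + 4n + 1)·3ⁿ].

R = 3/110

The ratio of consecutive coefficients is [(n² + 4n + 1)/((n+1)² + 4(n+1) + 1)] · 10·11/3 → 110/3.
The series converges when 110/3 · |t + 5| < 1, giving R = 3/110.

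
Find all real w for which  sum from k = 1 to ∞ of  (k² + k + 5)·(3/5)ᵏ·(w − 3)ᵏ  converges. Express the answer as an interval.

(4/3, 14/3)

Ratio test: |a_{k+1}/a_k| = [((k+1)² + (k+1) + 5)/(k² + k + 5)] · 3/5 → 3/5 as k → ∞.
Hence the series converges for |w − 3| < 1/(3/5) = 5/3, so the radius of convergence is 5/3.
Endpoint w = 14/3: the k-th term does not approach 0; divergence by the term test.
Endpoint w = 4/3: the k-th term does not approach 0; divergence by the term test.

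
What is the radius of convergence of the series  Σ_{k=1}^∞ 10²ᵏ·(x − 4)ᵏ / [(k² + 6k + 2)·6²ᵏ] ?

R = 9/25

The ratio of consecutive coefficients is [(k² + 6k + 2)/((k+1)² + 6(k+1) + 2)] · 100/36 → 25/9.
Convergence for |x − 4| · 25/9 < 1, i.e. |x − 4| < 9/25. So R = 9/25.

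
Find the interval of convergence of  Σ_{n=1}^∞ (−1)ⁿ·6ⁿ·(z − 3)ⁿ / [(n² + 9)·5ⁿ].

Apply the ratio test: |a_{n+1}| / |a_n| = [(n² + 9)/((n+1)² + 9)] · 6/5, which tends to 6/5 as n → ∞.
Convergence for |z − 3| · 6/5 < 1, i.e. |z − 3| < 5/6. So R = 5/6.
Endpoint z = 23/6: the terms are on the order of 1/n², so the series converges absolutely by comparison with the p-series (p = 2 > 1).
When z = 13/6, absolute convergence follows by limit comparison with Σ 1/n².

[13/6, 23/6]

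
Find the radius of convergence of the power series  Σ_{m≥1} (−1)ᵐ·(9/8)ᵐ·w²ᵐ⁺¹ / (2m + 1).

Apply the ratio test: |a_{m+1}| / |a_m| = [(2m + 1)/(2(m+1) + 1)] · 9/8, which tends to 9/8 as m → ∞.
Successive powers of w differ by 2, so the series converges when |w|² · 9/8 < 1, i.e. |w| < √(8/9). So R = 2√2/3.

R = 2√2/3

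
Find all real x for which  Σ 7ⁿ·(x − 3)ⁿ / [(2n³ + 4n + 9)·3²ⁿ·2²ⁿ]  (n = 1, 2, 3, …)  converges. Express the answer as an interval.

[-15/7, 57/7]

Apply the ratio test: |a_{n+1}| / |a_n| = [(2n³ + 4n + 9)/(2(n+1)³ + 4(n+1) + 9)] · 7/(9·4), which tends to 7/36 as n → ∞.
Convergence for |x − 3| · 7/36 < 1, i.e. |x − 3| < 36/7. So R = 36/7.
At x = 57/7: the series is dominated by a constant times Σ 1/n³, which converges (p = 3 > 1).
At x = -15/7: the terms are on the order of 1/n³, so the series converges absolutely by comparison with the p-series (p = 3 > 1).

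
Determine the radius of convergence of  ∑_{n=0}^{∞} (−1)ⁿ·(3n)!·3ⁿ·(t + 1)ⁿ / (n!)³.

Apply the ratio test: |a_{n+1}| / |a_n| = (3n+1)·(3n+2)·(3n+3)/(n+1)³ · 3, which tends to 81 as n → ∞.
The series converges when 81 · |t + 1| < 1, giving R = 1/81.

R = 1/81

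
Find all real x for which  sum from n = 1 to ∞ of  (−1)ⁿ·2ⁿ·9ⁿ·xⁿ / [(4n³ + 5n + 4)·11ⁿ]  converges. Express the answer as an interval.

[-11/18, 11/18]

By the ratio test, |a_{n+1}/a_n| = [(4n³ + 5n + 4)/(4(n+1)³ + 5(n+1) + 4)] · 2·9/11 → 18/11.
The series converges when 18/11 · |x| < 1, giving R = 11/18.
Check x = 11/18: the series is dominated by a constant times Σ 1/n³, which converges (p = 3 > 1).
Check x = -11/18: the series is dominated by a constant times Σ 1/n³, which converges (p = 3 > 1).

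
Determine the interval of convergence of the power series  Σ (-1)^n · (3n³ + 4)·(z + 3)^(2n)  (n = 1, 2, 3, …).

By the ratio test, |a_{n+1}/a_n| = (3(n+1)³ + 4)/(3n³ + 4) → 1.
Since the exponent of (z + 3) increases by 2 each term, convergence requires |z + 3|² < 1, hence R = 1.
Check z = -2: the terms have absolute value of order n³, which does not tend to 0, so the series diverges by the divergence test.
Check z = -4: the terms have absolute value of order n³, which does not tend to 0, so the series diverges by the divergence test.

(-4, -2)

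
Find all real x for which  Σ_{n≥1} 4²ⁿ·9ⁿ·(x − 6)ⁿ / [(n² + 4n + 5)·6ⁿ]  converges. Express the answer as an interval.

Apply the ratio test: |a_{n+1}| / |a_n| = [(n² + 4n + 5)/((n+1)² + 4(n+1) + 5)] · 16·9/6, which tends to 24 as n → ∞.
The series converges when 24 · |x − 6| < 1, giving R = 1/24.
Check x = 145/24: absolute convergence follows by limit comparison with Σ 1/n².
When x = 143/24, the series is dominated by a constant times Σ 1/n², which converges (p = 2 > 1).

[143/24, 145/24]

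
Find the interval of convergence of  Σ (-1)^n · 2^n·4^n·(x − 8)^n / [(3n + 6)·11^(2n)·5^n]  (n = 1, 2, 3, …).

(-541/8, 669/8]

Ratio test: |a_{n+1}/a_n| = [(3n + 6)/(3(n+1) + 6)] · 2·4/(121·5) → 8/605 as n → ∞.
Convergence for |x − 8| · 8/605 < 1, i.e. |x − 8| < 605/8. So R = 605/8.
Endpoint x = 669/8: an alternating series whose terms decrease to 0 in absolute value, so it converges by the Leibniz criterion.
At x = -541/8: the terms are asymptotic to a nonzero constant times 1/n, so the series diverges by limit comparison with Σ 1/n.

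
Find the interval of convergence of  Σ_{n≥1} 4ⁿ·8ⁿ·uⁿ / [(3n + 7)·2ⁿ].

By the ratio test, |a_{n+1}/a_n| = [(3n + 7)/(3(n+1) + 7)] · 4·8/2 → 16.
Hence the series converges for |u| < 1/(16) = 1/16, so the radius of convergence is 1/16.
Endpoint u = 1/16: comparison with the harmonic series Σ 1/n shows the series diverges.
At u = -1/16: an alternating series whose terms decrease to 0 in absolute value, so it converges by the Leibniz criterion.

[-1/16, 1/16)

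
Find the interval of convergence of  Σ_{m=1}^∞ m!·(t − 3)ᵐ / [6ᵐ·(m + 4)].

{3}

The ratio of consecutive coefficients is (m+1) · 1/6 · (m + 4)/((m+1) + 4) → ∞.
Since the ratio → ∞, the series diverges for every t ≠ 3, and R = 0.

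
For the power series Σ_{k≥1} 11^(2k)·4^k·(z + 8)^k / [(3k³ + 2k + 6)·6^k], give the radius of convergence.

The ratio of consecutive coefficients is [(3k³ + 2k + 6)/(3(k+1)³ + 2(k+1) + 6)] · 121·4/6 → 242/3.
Convergence for |z + 8| · 242/3 < 1, i.e. |z + 8| < 3/242. So R = 3/242.

R = 3/242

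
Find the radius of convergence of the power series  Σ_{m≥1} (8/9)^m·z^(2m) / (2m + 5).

Apply the ratio test: |a_{m+1}| / |a_m| = [(2m + 5)/(2(m+1) + 5)] · 8/9, which tends to 8/9 as m → ∞.
Since the exponent of z increases by 2 each term, convergence requires |z|² < 9/8, hence R = 3√2/4.

R = 3√2/4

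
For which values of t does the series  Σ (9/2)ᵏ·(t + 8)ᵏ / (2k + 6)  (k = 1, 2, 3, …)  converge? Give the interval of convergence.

[-74/9, -70/9)

Apply the ratio test: |a_{k+1}| / |a_k| = [(2k + 6)/(2(k+1) + 6)] · 9/2, which tends to 9/2 as k → ∞.
The series converges when 9/2 · |t + 8| < 1, giving R = 2/9.
Endpoint t = -70/9: the terms are asymptotic to a nonzero constant times 1/k, so the series diverges by limit comparison with Σ 1/k.
At t = -74/9: convergence follows from the alternating series test (terms decrease monotonically to 0).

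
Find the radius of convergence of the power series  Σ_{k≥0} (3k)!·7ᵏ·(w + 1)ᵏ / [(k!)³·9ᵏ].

R = 1/21

Ratio test: |a_{k+1}/a_k| = (3k+1)·(3k+2)·(3k+3)/(k+1)³ · 7/9 → 21 as k → ∞.
Thus R = 1/(21) = 1/21.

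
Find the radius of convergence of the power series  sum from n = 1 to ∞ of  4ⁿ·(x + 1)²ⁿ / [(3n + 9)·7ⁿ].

R = √7/2

Apply the ratio test: |a_{n+1}| / |a_n| = [(3n + 9)/(3(n+1) + 9)] · 4/7, which tends to 4/7 as n → ∞.
Writing y = (x + 1)², the series in y has radius 7/4, so |x + 1| < √(7/4) and R = √7/2.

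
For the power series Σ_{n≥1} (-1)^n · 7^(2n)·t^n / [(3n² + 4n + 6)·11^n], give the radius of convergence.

Ratio test: |a_{n+1}/a_n| = [(3n² + 4n + 6)/(3(n+1)² + 4(n+1) + 6)] · 49/11 → 49/11 as n → ∞.
Hence the series converges for |t| < 1/(49/11) = 11/49, so the radius of convergence is 11/49.

R = 11/49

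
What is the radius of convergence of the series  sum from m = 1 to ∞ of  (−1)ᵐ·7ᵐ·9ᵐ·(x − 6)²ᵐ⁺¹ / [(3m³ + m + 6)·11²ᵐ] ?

R = 11√7/21

The ratio of consecutive coefficients is [(3m³ + m + 6)/(3(m+1)³ + (m+1) + 6)] · 7·9/121 → 63/121.
Successive powers of (x − 6) differ by 2, so the series converges when |x − 6|² · 63/121 < 1, i.e. |x − 6| < √(121/63). So R = 11√7/21.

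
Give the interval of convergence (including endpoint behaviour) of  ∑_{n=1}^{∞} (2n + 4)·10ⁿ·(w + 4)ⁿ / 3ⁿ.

The ratio of consecutive coefficients is [(2(n+1) + 4)/(2n + 4)] · 10/3 → 10/3.
Thus R = 1/(10/3) = 3/10.
Endpoint w = -37/10: the terms do not tend to 0, so the series diverges.
Check w = -43/10: the n-th term does not approach 0; divergence by the term test.

(-43/10, -37/10)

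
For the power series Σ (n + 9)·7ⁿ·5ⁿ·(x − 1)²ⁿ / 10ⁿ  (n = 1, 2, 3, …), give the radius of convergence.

R = √14/7

Apply the ratio test: |a_{n+1}| / |a_n| = [((n+1) + 9)/(n + 9)] · 7·5/10, which tends to 7/2 as n → ∞.
Successive powers of (x − 1) differ by 2, so the series converges when |x − 1|² · 7/2 < 1, i.e. |x − 1| < √(2/7). So R = √14/7.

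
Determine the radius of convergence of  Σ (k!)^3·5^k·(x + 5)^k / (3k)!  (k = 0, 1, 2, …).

Apply the ratio test: |a_{k+1}| / |a_k| = (k+1)³/[(3k+1)·(3k+2)·(3k+3)] · 5, which tends to 5/27 as k → ∞.
Thus R = 1/(5/27) = 27/5.

R = 27/5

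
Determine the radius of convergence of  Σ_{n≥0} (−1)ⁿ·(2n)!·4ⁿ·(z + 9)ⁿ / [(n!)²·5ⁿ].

R = 5/16

The ratio of consecutive coefficients is (2n+1)·(2n+2)/(n+1)² · 4/5 → 16/5.
Hence the series converges for |z + 9| < 1/(16/5) = 5/16, so the radius of convergence is 5/16.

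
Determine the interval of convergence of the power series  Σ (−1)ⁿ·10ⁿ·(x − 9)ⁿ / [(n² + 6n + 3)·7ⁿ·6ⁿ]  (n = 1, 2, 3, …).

[24/5, 66/5]

The ratio of consecutive coefficients is [(n² + 6n + 3)/((n+1)² + 6(n+1) + 3)] · 10/(7·6) → 5/21.
Thus R = 1/(5/21) = 21/5.
Check x = 66/5: the series is dominated by a constant times Σ 1/n², which converges (p = 2 > 1).
Endpoint x = 24/5: the terms are on the order of 1/n², so the series converges absolutely by comparison with the p-series (p = 2 > 1).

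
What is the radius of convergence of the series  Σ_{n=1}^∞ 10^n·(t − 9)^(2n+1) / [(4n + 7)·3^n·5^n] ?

R = √6/2

Ratio test: |a_{n+1}/a_n| = [(4n + 7)/(4(n+1) + 7)] · 10/(3·5) → 2/3 as n → ∞.
Since the exponent of (t − 9) increases by 2 each term, convergence requires |t − 9|² < 3/2, hence R = √6/2.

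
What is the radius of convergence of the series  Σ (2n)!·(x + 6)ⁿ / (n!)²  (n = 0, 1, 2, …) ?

Ratio test: |a_{n+1}/a_n| = (2n+1)·(2n+2)/(n+1)² → 4 as n → ∞.
Convergence for |x + 6| · 4 < 1, i.e. |x + 6| < 1/4. So R = 1/4.

R = 1/4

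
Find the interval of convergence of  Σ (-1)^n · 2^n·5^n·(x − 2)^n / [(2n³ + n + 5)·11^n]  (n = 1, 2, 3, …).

Apply the ratio test: |a_{n+1}| / |a_n| = [(2n³ + n + 5)/(2(n+1)³ + (n+1) + 5)] · 2·5/11, which tends to 10/11 as n → ∞.
Convergence for |x − 2| · 10/11 < 1, i.e. |x − 2| < 11/10. So R = 11/10.
Endpoint x = 31/10: absolute convergence follows by limit comparison with Σ 1/n³.
At x = 9/10: the series is dominated by a constant times Σ 1/n³, which converges (p = 3 > 1).

[9/10, 31/10]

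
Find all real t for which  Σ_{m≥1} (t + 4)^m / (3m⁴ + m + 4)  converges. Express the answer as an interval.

Ratio test: |a_{m+1}/a_m| = (3m⁴ + m + 4)/(3(m+1)⁴ + (m+1) + 4) → 1 as m → ∞.
Hence R = 1.
At t = -3: the series is dominated by a constant times Σ 1/m⁴, which converges (p = 4 > 1).
When t = -5, absolute convergence follows by limit comparison with Σ 1/m⁴.

[-5, -3]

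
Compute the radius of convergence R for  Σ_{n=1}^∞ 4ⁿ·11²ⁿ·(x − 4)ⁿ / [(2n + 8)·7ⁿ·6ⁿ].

Ratio test: |a_{n+1}/a_n| = [(2n + 8)/(2(n+1) + 8)] · 4·121/(7·6) → 242/21 as n → ∞.
Thus R = 1/(242/21) = 21/242.

R = 21/242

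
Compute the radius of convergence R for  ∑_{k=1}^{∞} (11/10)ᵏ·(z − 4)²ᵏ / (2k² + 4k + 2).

By the ratio test, |a_{k+1}/a_k| = [(2k² + 4k + 2)/(2(k+1)² + 4(k+1) + 2)] · 11/10 → 11/10.
Writing y = (z − 4)², the series in y has radius 10/11, so |z − 4| < √(10/11) and R = √110/11.

R = √110/11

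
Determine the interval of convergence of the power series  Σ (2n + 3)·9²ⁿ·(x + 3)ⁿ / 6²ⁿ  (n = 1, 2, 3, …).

(-31/9, -23/9)

By the ratio test, |a_{n+1}/a_n| = [(2(n+1) + 3)/(2n + 3)] · 81/36 → 9/4.
Thus R = 1/(9/4) = 4/9.
Check x = -23/9: the n-th term does not approach 0; divergence by the term test.
When x = -31/9, the terms have absolute value of order n, which does not tend to 0, so the series diverges by the divergence test.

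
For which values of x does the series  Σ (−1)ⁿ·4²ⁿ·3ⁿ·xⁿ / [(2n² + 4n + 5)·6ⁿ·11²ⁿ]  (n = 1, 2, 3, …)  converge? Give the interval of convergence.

[-121/8, 121/8]

By the ratio test, |a_{n+1}/a_n| = [(2n² + 4n + 5)/(2(n+1)² + 4(n+1) + 5)] · 16·3/(6·121) → 8/121.
Thus R = 1/(8/121) = 121/8.
When x = 121/8, the terms are on the order of 1/n², so the series converges absolutely by comparison with the p-series (p = 2 > 1).
At x = -121/8: absolute convergence follows by limit comparison with Σ 1/n².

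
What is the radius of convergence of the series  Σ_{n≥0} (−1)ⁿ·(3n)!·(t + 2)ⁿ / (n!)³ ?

R = 1/27

Ratio test: |a_{n+1}/a_n| = (3n+1)·(3n+2)·(3n+3)/(n+1)³ → 27 as n → ∞.
Thus R = 1/(27) = 1/27.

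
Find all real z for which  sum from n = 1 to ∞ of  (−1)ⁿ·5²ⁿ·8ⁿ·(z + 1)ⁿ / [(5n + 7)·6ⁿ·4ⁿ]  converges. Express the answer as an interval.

(-28/25, -22/25]

Apply the ratio test: |a_{n+1}| / |a_n| = [(5n + 7)/(5(n+1) + 7)] · 25·8/(6·4), which tends to 25/3 as n → ∞.
Thus R = 1/(25/3) = 3/25.
Check z = -22/25: an alternating series whose terms decrease to 0 in absolute value, so it converges by the Leibniz criterion.
Check z = -28/25: comparison with the harmonic series Σ 1/n shows the series diverges.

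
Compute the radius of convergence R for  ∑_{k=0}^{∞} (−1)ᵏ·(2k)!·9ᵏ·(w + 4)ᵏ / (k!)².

Apply the ratio test: |a_{k+1}| / |a_k| = (2k+1)·(2k+2)/(k+1)² · 9, which tends to 36 as k → ∞.
Convergence for |w + 4| · 36 < 1, i.e. |w + 4| < 1/36. So R = 1/36.

R = 1/36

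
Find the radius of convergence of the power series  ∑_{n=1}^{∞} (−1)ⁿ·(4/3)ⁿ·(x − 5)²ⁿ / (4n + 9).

R = √3/2

By the ratio test, |a_{n+1}/a_n| = [(4n + 9)/(4(n+1) + 9)] · 4/3 → 4/3.
Since the exponent of (x − 5) increases by 2 each term, convergence requires |x − 5|² < 3/4, hence R = √3/2.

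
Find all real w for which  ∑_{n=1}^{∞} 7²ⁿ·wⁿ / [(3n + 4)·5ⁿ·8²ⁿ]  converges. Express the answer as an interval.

Apply the ratio test: |a_{n+1}| / |a_n| = [(3n + 4)/(3(n+1) + 4)] · 49/(5·64), which tends to 49/320 as n → ∞.
Hence the series converges for |w| < 1/(49/320) = 320/49, so the radius of convergence is 320/49.
At w = 320/49: the terms behave like c/n; limit comparison with the harmonic series gives divergence.
Check w = -320/49: the terms alternate in sign and decrease monotonically to 0 in absolute value (size ~ c/n), so the alternating series test gives convergence.

[-320/49, 320/49)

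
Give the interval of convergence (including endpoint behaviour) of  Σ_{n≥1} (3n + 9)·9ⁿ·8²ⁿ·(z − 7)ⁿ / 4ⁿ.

The ratio of consecutive coefficients is [(3(n+1) + 9)/(3n + 9)] · 9·64/4 → 144.
Thus R = 1/(144) = 1/144.
Check z = 1009/144: the terms have absolute value of order n, which does not tend to 0, so the series diverges by the divergence test.
At z = 1007/144: the terms do not tend to 0, so the series diverges.

(1007/144, 1009/144)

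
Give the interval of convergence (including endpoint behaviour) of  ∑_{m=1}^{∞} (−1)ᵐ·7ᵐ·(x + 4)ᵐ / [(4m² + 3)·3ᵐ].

[-31/7, -25/7]

Apply the ratio test: |a_{m+1}| / |a_m| = [(4m² + 3)/(4(m+1)² + 3)] · 7/3, which tends to 7/3 as m → ∞.
Thus R = 1/(7/3) = 3/7.
When x = -25/7, the terms are on the order of 1/m², so the series converges absolutely by comparison with the p-series (p = 2 > 1).
Check x = -31/7: the terms are on the order of 1/m², so the series converges absolutely by comparison with the p-series (p = 2 > 1).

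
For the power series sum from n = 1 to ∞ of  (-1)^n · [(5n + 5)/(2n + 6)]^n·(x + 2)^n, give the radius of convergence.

Root test: |a_n|^(1/n) = (5n + 5)/(2n + 6) → 5/2.
Convergence for |x + 2| · 5/2 < 1, i.e. |x + 2| < 2/5. So R = 2/5.

R = 2/5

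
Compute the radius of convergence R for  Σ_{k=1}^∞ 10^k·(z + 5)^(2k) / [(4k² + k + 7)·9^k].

By the ratio test, |a_{k+1}/a_k| = [(4k² + k + 7)/(4(k+1)² + (k+1) + 7)] · 10/9 → 10/9.
Successive powers of (z + 5) differ by 2, so the series converges when |z + 5|² · 10/9 < 1, i.e. |z + 5| < √(9/10). So R = 3√10/10.

R = 3√10/10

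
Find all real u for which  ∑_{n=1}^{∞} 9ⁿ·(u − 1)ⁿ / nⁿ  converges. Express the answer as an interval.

Applying the root test, |a_n|^(1/n) = 9/n → 0.
Since the n-th root of |a_n| tends to 0, the series converges for all real u; R = ∞.

(−∞, ∞)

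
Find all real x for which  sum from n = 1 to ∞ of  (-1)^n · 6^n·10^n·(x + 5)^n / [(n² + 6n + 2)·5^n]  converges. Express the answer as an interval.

[-61/12, -59/12]

By the ratio test, |a_{n+1}/a_n| = [(n² + 6n + 2)/((n+1)² + 6(n+1) + 2)] · 6·10/5 → 12.
Thus R = 1/(12) = 1/12.
At x = -59/12: the series is dominated by a constant times Σ 1/n², which converges (p = 2 > 1).
Endpoint x = -61/12: absolute convergence follows by limit comparison with Σ 1/n².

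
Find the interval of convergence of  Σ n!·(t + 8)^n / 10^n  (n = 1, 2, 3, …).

Apply the ratio test: |a_{n+1}| / |a_n| = (n+1) · 1/10, which tends to ∞ as n → ∞.
The terms grow without bound for any (t + 8) ≠ 0, so R = 0 (convergence only at t = -8).

{-8}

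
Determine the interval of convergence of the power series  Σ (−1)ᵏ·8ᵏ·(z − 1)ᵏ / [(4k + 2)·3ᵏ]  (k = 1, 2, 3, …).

(5/8, 11/8]

By the ratio test, |a_{k+1}/a_k| = [(4k + 2)/(4(k+1) + 2)] · 8/3 → 8/3.
Hence the series converges for |z − 1| < 1/(8/3) = 3/8, so the radius of convergence is 3/8.
Endpoint z = 11/8: an alternating series whose terms decrease to 0 in absolute value, so it converges by the Leibniz criterion.
Endpoint z = 5/8: the terms are asymptotic to a nonzero constant times 1/k, so the series diverges by limit comparison with Σ 1/k.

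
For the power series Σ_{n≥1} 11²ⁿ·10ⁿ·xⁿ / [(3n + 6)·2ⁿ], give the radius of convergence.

The ratio of consecutive coefficients is [(3n + 6)/(3(n+1) + 6)] · 121·10/2 → 605.
The series converges when 605 · |x| < 1, giving R = 1/605.

R = 1/605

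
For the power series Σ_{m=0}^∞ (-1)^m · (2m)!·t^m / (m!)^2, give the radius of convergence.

R = 1/4

By the ratio test, |a_{m+1}/a_m| = (2m+1)·(2m+2)/(m+1)² → 4.
Convergence for |t| · 4 < 1, i.e. |t| < 1/4. So R = 1/4.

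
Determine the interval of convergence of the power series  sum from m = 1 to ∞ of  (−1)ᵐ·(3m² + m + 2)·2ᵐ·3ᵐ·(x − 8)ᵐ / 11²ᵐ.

The ratio of consecutive coefficients is [(3(m+1)² + (m+1) + 2)/(3m² + m + 2)] · 2·3/121 → 6/121.
Hence the series converges for |x − 8| < 1/(6/121) = 121/6, so the radius of convergence is 121/6.
When x = 169/6, the terms do not tend to 0, so the series diverges.
Check x = -73/6: the terms have absolute value of order m², which does not tend to 0, so the series diverges by the divergence test.

(-73/6, 169/6)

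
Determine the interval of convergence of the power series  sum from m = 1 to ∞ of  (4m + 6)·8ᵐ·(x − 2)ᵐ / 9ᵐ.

(7/8, 25/8)

The ratio of consecutive coefficients is [(4(m+1) + 6)/(4m + 6)] · 8/9 → 8/9.
Thus R = 1/(8/9) = 9/8.
When x = 25/8, the m-th term does not approach 0; divergence by the term test.
When x = 7/8, the terms have absolute value of order m, which does not tend to 0, so the series diverges by the divergence test.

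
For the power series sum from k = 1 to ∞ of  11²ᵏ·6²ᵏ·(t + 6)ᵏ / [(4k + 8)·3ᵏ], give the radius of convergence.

By the ratio test, |a_{k+1}/a_k| = [(4k + 8)/(4(k+1) + 8)] · 121·36/3 → 1452.
Thus R = 1/(1452) = 1/1452.

R = 1/1452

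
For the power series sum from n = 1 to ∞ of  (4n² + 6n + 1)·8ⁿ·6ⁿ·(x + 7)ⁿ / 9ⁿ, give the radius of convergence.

R = 3/16

Ratio test: |a_{n+1}/a_n| = [(4(n+1)² + 6(n+1) + 1)/(4n² + 6n + 1)] · 8·6/9 → 16/3 as n → ∞.
The series converges when 16/3 · |x + 7| < 1, giving R = 3/16.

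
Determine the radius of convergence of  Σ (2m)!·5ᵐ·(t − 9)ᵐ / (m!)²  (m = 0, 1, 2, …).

R = 1/20

Apply the ratio test: |a_{m+1}| / |a_m| = (2m+1)·(2m+2)/(m+1)² · 5, which tends to 20 as m → ∞.
Convergence for |t − 9| · 20 < 1, i.e. |t − 9| < 1/20. So R = 1/20.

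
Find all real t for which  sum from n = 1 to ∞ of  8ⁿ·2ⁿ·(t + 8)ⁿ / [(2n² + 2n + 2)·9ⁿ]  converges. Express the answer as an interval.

Apply the ratio test: |a_{n+1}| / |a_n| = [(2n² + 2n + 2)/(2(n+1)² + 2(n+1) + 2)] · 8·2/9, which tends to 16/9 as n → ∞.
Convergence for |t + 8| · 16/9 < 1, i.e. |t + 8| < 9/16. So R = 9/16.
When t = -119/16, the series is dominated by a constant times Σ 1/n², which converges (p = 2 > 1).
At t = -137/16: absolute convergence follows by limit comparison with Σ 1/n².

[-137/16, -119/16]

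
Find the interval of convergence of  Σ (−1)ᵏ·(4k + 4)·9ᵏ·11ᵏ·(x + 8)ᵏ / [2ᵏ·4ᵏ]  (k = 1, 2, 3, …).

The ratio of consecutive coefficients is [(4(k+1) + 4)/(4k + 4)] · 9·11/(2·4) → 99/8.
The series converges when 99/8 · |x + 8| < 1, giving R = 8/99.
Endpoint x = -784/99: the k-th term does not approach 0; divergence by the term test.
When x = -800/99, the terms do not tend to 0, so the series diverges.

(-800/99, -784/99)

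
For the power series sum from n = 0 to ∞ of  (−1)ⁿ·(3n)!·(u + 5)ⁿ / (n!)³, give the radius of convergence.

R = 1/27

Apply the ratio test: |a_{n+1}| / |a_n| = (3n+1)·(3n+2)·(3n+3)/(n+1)³, which tends to 27 as n → ∞.
The series converges when 27 · |u + 5| < 1, giving R = 1/27.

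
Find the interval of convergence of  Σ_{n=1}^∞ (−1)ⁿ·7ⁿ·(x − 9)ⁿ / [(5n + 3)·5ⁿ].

The ratio of consecutive coefficients is [(5n + 3)/(5(n+1) + 3)] · 7/5 → 7/5.
Hence the series converges for |x − 9| < 1/(7/5) = 5/7, so the radius of convergence is 5/7.
When x = 68/7, convergence follows from the alternating series test (terms decrease monotonically to 0).
At x = 58/7: the terms are asymptotic to a nonzero constant times 1/n, so the series diverges by limit comparison with Σ 1/n.

(58/7, 68/7]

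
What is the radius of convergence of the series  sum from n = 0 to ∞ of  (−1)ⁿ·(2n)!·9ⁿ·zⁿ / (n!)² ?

Ratio test: |a_{n+1}/a_n| = (2n+1)·(2n+2)/(n+1)² · 9 → 36 as n → ∞.
Thus R = 1/(36) = 1/36.

R = 1/36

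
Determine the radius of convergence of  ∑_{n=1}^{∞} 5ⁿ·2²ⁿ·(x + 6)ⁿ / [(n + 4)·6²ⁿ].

R = 9/5

The ratio of consecutive coefficients is [(n + 4)/((n+1) + 4)] · 5·4/36 → 5/9.
Thus R = 1/(5/9) = 9/5.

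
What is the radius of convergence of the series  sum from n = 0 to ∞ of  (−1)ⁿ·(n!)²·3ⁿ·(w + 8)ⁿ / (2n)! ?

Apply the ratio test: |a_{n+1}| / |a_n| = (n+1)²/[(2n+1)·(2n+2)] · 3, which tends to 3/4 as n → ∞.
Hence the series converges for |w + 8| < 1/(3/4) = 4/3, so the radius of convergence is 4/3.

R = 4/3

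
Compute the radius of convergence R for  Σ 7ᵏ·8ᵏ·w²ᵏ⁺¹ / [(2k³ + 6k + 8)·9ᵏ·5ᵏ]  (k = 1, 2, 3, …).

The ratio of consecutive coefficients is [(2k³ + 6k + 8)/(2(k+1)³ + 6(k+1) + 8)] · 7·8/(9·5) → 56/45.
Successive powers of w differ by 2, so the series converges when |w|² · 56/45 < 1, i.e. |w| < √(45/56). So R = 3√70/28.

R = 3√70/28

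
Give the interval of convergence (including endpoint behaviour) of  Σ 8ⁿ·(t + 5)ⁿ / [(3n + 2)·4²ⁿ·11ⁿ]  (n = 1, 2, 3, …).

By the ratio test, |a_{n+1}/a_n| = [(3n + 2)/(3(n+1) + 2)] · 8/(16·11) → 1/22.
Thus R = 1/(1/22) = 22.
Check t = 17: comparison with the harmonic series Σ 1/n shows the series diverges.
Check t = -27: convergence follows from the alternating series test (terms decrease monotonically to 0).

[-27, 17)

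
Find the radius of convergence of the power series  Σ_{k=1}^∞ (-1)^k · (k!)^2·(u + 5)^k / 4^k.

Apply the ratio test: |a_{k+1}| / |a_k| = (k+1)² · 1/4, which tends to ∞ as k → ∞.
The terms grow without bound for any (u + 5) ≠ 0, so R = 0 (convergence only at u = -5).

R = 0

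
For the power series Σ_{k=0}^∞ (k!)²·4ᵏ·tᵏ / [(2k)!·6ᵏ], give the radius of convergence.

R = 6

The ratio of consecutive coefficients is (k+1)²/[(2k+1)·(2k+2)] · 4/6 → 1/6.
Convergence for |t| · 1/6 < 1, i.e. |t| < 6. So R = 6.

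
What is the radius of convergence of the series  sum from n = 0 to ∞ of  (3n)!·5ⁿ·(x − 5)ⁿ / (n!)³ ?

R = 1/135

Apply the ratio test: |a_{n+1}| / |a_n| = (3n+1)·(3n+2)·(3n+3)/(n+1)³ · 5, which tends to 135 as n → ∞.
Hence the series converges for |x − 5| < 1/(135) = 1/135, so the radius of convergence is 1/135.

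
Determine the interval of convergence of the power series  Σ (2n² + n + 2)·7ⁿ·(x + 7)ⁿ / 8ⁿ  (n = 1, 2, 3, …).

(-57/7, -41/7)

Apply the ratio test: |a_{n+1}| / |a_n| = [(2(n+1)² + (n+1) + 2)/(2n² + n + 2)] · 7/8, which tends to 7/8 as n → ∞.
The series converges when 7/8 · |x + 7| < 1, giving R = 8/7.
When x = -41/7, the n-th term does not approach 0; divergence by the term test.
Endpoint x = -57/7: the terms do not tend to 0, so the series diverges.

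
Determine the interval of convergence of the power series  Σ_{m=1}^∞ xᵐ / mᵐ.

By the Cauchy root test, |a_m|^(1/m) = 1/m → 0.
Since the m-th root of |a_m| tends to 0, the series converges for all real x; R = ∞.

(−∞, ∞)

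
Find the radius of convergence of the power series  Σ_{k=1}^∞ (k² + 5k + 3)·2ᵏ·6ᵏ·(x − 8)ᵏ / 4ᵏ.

Apply the ratio test: |a_{k+1}| / |a_k| = [((k+1)² + 5(k+1) + 3)/(k² + 5k + 3)] · 2·6/4, which tends to 3 as k → ∞.
The series converges when 3 · |x − 8| < 1, giving R = 1/3.

R = 1/3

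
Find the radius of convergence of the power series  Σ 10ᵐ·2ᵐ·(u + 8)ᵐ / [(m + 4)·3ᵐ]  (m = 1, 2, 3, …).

R = 3/20

By the ratio test, |a_{m+1}/a_m| = [(m + 4)/((m+1) + 4)] · 10·2/3 → 20/3.
Thus R = 1/(20/3) = 3/20.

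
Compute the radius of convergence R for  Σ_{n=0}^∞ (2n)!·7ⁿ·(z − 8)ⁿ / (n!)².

Apply the ratio test: |a_{n+1}| / |a_n| = (2n+1)·(2n+2)/(n+1)² · 7, which tends to 28 as n → ∞.
Thus R = 1/(28) = 1/28.

R = 1/28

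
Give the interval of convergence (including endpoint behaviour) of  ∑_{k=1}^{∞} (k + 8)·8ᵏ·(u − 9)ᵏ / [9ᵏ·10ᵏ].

(-9/4, 81/4)

The ratio of consecutive coefficients is [((k+1) + 8)/(k + 8)] · 8/(9·10) → 4/45.
Convergence for |u − 9| · 4/45 < 1, i.e. |u − 9| < 45/4. So R = 45/4.
When u = 81/4, the k-th term does not approach 0; divergence by the term test.
When u = -9/4, the k-th term does not approach 0; divergence by the term test.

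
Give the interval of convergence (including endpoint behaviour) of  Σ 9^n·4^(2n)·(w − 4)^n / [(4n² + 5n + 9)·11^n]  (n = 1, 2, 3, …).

[565/144, 587/144]

The ratio of consecutive coefficients is [(4n² + 5n + 9)/(4(n+1)² + 5(n+1) + 9)] · 9·16/11 → 144/11.
Convergence for |w − 4| · 144/11 < 1, i.e. |w − 4| < 11/144. So R = 11/144.
At w = 587/144: absolute convergence follows by limit comparison with Σ 1/n².
At w = 565/144: the terms are on the order of 1/n², so the series converges absolutely by comparison with the p-series (p = 2 > 1).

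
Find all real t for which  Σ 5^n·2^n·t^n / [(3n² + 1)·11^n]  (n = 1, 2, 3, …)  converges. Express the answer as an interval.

[-11/10, 11/10]

The ratio of consecutive coefficients is [(3n² + 1)/(3(n+1)² + 1)] · 5·2/11 → 10/11.
The series converges when 10/11 · |t| < 1, giving R = 11/10.
At t = 11/10: absolute convergence follows by limit comparison with Σ 1/n².
Check t = -11/10: the series is dominated by a constant times Σ 1/n², which converges (p = 2 > 1).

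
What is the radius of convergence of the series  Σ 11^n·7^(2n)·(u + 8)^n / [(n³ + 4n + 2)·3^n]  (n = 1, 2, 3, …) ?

The ratio of consecutive coefficients is [(n³ + 4n + 2)/((n+1)³ + 4(n+1) + 2)] · 11·49/3 → 539/3.
The series converges when 539/3 · |u + 8| < 1, giving R = 3/539.

R = 3/539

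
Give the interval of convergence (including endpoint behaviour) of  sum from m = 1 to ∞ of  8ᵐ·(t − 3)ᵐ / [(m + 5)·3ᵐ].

[21/8, 27/8)

Ratio test: |a_{m+1}/a_m| = [(m + 5)/((m+1) + 5)] · 8/3 → 8/3 as m → ∞.
Thus R = 1/(8/3) = 3/8.
When t = 27/8, comparison with the harmonic series Σ 1/m shows the series diverges.
At t = 21/8: the terms alternate in sign and decrease monotonically to 0 in absolute value (size ~ c/m), so the alternating series test gives convergence.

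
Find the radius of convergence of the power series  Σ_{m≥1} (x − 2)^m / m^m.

R = ∞

Root test: |a_m|^(1/m) = 1/m → 0.
The limit is 0 for every x, so R = ∞.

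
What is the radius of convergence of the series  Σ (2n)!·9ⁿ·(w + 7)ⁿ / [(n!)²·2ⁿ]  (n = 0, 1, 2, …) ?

R = 1/18

Ratio test: |a_{n+1}/a_n| = (2n+1)·(2n+2)/(n+1)² · 9/2 → 18 as n → ∞.
The series converges when 18 · |w + 7| < 1, giving R = 1/18.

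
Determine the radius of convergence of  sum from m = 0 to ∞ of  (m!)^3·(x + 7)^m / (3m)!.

R = 27

The ratio of consecutive coefficients is (m+1)³/[(3m+1)·(3m+2)·(3m+3)] → 1/27.
Hence the series converges for |x + 7| < 1/(1/27) = 27, so the radius of convergence is 27.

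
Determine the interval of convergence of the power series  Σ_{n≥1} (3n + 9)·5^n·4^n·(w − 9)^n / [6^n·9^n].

Apply the ratio test: |a_{n+1}| / |a_n| = [(3(n+1) + 9)/(3n + 9)] · 5·4/(6·9), which tends to 10/27 as n → ∞.
Thus R = 1/(10/27) = 27/10.
Endpoint w = 117/10: the terms have absolute value of order n, which does not tend to 0, so the series diverges by the divergence test.
At w = 63/10: the terms have absolute value of order n, which does not tend to 0, so the series diverges by the divergence test.

(63/10, 117/10)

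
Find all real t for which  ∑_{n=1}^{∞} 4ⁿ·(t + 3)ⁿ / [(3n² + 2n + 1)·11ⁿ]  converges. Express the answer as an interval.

[-23/4, -1/4]

Ratio test: |a_{n+1}/a_n| = [(3n² + 2n + 1)/(3(n+1)² + 2(n+1) + 1)] · 4/11 → 4/11 as n → ∞.
Convergence for |t + 3| · 4/11 < 1, i.e. |t + 3| < 11/4. So R = 11/4.
At t = -1/4: absolute convergence follows by limit comparison with Σ 1/n².
When t = -23/4, the terms are on the order of 1/n², so the series converges absolutely by comparison with the p-series (p = 2 > 1).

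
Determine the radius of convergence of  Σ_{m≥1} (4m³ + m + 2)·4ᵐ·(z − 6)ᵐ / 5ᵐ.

The ratio of consecutive coefficients is [(4(m+1)³ + (m+1) + 2)/(4m³ + m + 2)] · 4/5 → 4/5.
Thus R = 1/(4/5) = 5/4.

R = 5/4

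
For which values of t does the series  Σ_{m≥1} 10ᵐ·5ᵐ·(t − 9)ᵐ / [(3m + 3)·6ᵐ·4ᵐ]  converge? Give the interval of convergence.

Ratio test: |a_{m+1}/a_m| = [(3m + 3)/(3(m+1) + 3)] · 10·5/(6·4) → 25/12 as m → ∞.
Convergence for |t − 9| · 25/12 < 1, i.e. |t − 9| < 12/25. So R = 12/25.
When t = 237/25, the terms behave like c/m; limit comparison with the harmonic series gives divergence.
At t = 213/25: convergence follows from the alternating series test (terms decrease monotonically to 0).

[213/25, 237/25)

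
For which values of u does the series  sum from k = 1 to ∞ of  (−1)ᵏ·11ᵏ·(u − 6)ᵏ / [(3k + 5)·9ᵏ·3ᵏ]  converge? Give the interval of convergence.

Apply the ratio test: |a_{k+1}| / |a_k| = [(3k + 5)/(3(k+1) + 5)] · 11/(9·3), which tends to 11/27 as k → ∞.
The series converges when 11/27 · |u − 6| < 1, giving R = 27/11.
Endpoint u = 93/11: convergence follows from the alternating series test (terms decrease monotonically to 0).
When u = 39/11, comparison with the harmonic series Σ 1/k shows the series diverges.

(39/11, 93/11]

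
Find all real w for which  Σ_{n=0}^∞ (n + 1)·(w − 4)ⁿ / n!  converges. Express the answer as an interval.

Apply the ratio test: |a_{n+1}| / |a_n| = ((n+1) + 1)/(n + 1) · 1/(n+1), which tends to 0 as n → ∞.
The ratio tends to 0 regardless of w, hence R = ∞.

(−∞, ∞)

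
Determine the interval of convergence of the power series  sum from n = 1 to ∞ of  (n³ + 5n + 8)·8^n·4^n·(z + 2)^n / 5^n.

Ratio test: |a_{n+1}/a_n| = [((n+1)³ + 5(n+1) + 8)/(n³ + 5n + 8)] · 8·4/5 → 32/5 as n → ∞.
The series converges when 32/5 · |z + 2| < 1, giving R = 5/32.
At z = -59/32: the terms do not tend to 0, so the series diverges.
Endpoint z = -69/32: the n-th term does not approach 0; divergence by the term test.

(-69/32, -59/32)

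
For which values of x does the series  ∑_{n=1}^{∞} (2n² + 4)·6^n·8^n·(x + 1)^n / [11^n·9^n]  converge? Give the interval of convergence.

Apply the ratio test: |a_{n+1}| / |a_n| = [(2(n+1)² + 4)/(2n² + 4)] · 6·8/(11·9), which tends to 16/33 as n → ∞.
Hence the series converges for |x + 1| < 1/(16/33) = 33/16, so the radius of convergence is 33/16.
Endpoint x = 17/16: the terms have absolute value of order n², which does not tend to 0, so the series diverges by the divergence test.
At x = -49/16: the terms have absolute value of order n², which does not tend to 0, so the series diverges by the divergence test.

(-49/16, 17/16)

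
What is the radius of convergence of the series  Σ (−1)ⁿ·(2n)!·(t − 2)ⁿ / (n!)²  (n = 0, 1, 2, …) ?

R = 1/4

Apply the ratio test: |a_{n+1}| / |a_n| = (2n+1)·(2n+2)/(n+1)², which tends to 4 as n → ∞.
Thus R = 1/(4) = 1/4.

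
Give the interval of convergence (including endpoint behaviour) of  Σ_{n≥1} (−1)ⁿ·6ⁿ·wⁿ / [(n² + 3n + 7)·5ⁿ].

Apply the ratio test: |a_{n+1}| / |a_n| = [(n² + 3n + 7)/((n+1)² + 3(n+1) + 7)] · 6/5, which tends to 6/5 as n → ∞.
Thus R = 1/(6/5) = 5/6.
At w = 5/6: the terms are on the order of 1/n², so the series converges absolutely by comparison with the p-series (p = 2 > 1).
Check w = -5/6: the terms are on the order of 1/n², so the series converges absolutely by comparison with the p-series (p = 2 > 1).

[-5/6, 5/6]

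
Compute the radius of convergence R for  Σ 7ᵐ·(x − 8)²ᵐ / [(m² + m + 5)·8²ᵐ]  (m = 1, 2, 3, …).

By the ratio test, |a_{m+1}/a_m| = [(m² + m + 5)/((m+1)² + (m+1) + 5)] · 7/64 → 7/64.
Writing y = (x − 8)², the series in y has radius 64/7, so |x − 8| < √(64/7) and R = 8√7/7.

R = 8√7/7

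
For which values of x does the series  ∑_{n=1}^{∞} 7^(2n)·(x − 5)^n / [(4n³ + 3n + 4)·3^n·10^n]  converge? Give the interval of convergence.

[215/49, 275/49]

The ratio of consecutive coefficients is [(4n³ + 3n + 4)/(4(n+1)³ + 3(n+1) + 4)] · 49/(3·10) → 49/30.
Thus R = 1/(49/30) = 30/49.
When x = 275/49, the terms are on the order of 1/n³, so the series converges absolutely by comparison with the p-series (p = 3 > 1).
Endpoint x = 215/49: absolute convergence follows by limit comparison with Σ 1/n³.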